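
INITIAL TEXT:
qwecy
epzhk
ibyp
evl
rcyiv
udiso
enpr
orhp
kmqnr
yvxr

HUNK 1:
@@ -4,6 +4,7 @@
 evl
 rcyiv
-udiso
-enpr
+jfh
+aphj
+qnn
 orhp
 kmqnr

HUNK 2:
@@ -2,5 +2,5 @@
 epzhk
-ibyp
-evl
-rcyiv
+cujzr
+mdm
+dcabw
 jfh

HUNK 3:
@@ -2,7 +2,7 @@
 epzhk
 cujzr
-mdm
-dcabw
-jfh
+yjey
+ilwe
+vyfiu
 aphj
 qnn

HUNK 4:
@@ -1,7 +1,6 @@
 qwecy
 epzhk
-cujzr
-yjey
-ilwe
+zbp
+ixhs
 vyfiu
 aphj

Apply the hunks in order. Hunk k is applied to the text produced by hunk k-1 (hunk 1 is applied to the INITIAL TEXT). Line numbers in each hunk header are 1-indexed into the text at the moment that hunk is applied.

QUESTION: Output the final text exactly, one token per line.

Answer: qwecy
epzhk
zbp
ixhs
vyfiu
aphj
qnn
orhp
kmqnr
yvxr

Derivation:
Hunk 1: at line 4 remove [udiso,enpr] add [jfh,aphj,qnn] -> 11 lines: qwecy epzhk ibyp evl rcyiv jfh aphj qnn orhp kmqnr yvxr
Hunk 2: at line 2 remove [ibyp,evl,rcyiv] add [cujzr,mdm,dcabw] -> 11 lines: qwecy epzhk cujzr mdm dcabw jfh aphj qnn orhp kmqnr yvxr
Hunk 3: at line 2 remove [mdm,dcabw,jfh] add [yjey,ilwe,vyfiu] -> 11 lines: qwecy epzhk cujzr yjey ilwe vyfiu aphj qnn orhp kmqnr yvxr
Hunk 4: at line 1 remove [cujzr,yjey,ilwe] add [zbp,ixhs] -> 10 lines: qwecy epzhk zbp ixhs vyfiu aphj qnn orhp kmqnr yvxr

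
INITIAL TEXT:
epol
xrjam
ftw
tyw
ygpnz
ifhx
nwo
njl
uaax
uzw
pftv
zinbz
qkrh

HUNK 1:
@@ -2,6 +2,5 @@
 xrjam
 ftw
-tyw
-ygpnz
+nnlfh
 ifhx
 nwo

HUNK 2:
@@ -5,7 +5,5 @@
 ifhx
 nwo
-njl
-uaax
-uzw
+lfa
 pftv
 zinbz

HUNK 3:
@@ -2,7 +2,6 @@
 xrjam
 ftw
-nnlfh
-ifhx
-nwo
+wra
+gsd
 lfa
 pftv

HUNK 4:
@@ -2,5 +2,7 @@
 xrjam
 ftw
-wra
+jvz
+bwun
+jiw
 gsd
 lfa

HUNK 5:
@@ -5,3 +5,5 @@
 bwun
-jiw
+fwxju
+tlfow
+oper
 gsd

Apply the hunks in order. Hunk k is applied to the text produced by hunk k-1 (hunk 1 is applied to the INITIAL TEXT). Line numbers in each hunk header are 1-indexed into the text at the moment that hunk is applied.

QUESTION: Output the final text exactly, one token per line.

Answer: epol
xrjam
ftw
jvz
bwun
fwxju
tlfow
oper
gsd
lfa
pftv
zinbz
qkrh

Derivation:
Hunk 1: at line 2 remove [tyw,ygpnz] add [nnlfh] -> 12 lines: epol xrjam ftw nnlfh ifhx nwo njl uaax uzw pftv zinbz qkrh
Hunk 2: at line 5 remove [njl,uaax,uzw] add [lfa] -> 10 lines: epol xrjam ftw nnlfh ifhx nwo lfa pftv zinbz qkrh
Hunk 3: at line 2 remove [nnlfh,ifhx,nwo] add [wra,gsd] -> 9 lines: epol xrjam ftw wra gsd lfa pftv zinbz qkrh
Hunk 4: at line 2 remove [wra] add [jvz,bwun,jiw] -> 11 lines: epol xrjam ftw jvz bwun jiw gsd lfa pftv zinbz qkrh
Hunk 5: at line 5 remove [jiw] add [fwxju,tlfow,oper] -> 13 lines: epol xrjam ftw jvz bwun fwxju tlfow oper gsd lfa pftv zinbz qkrh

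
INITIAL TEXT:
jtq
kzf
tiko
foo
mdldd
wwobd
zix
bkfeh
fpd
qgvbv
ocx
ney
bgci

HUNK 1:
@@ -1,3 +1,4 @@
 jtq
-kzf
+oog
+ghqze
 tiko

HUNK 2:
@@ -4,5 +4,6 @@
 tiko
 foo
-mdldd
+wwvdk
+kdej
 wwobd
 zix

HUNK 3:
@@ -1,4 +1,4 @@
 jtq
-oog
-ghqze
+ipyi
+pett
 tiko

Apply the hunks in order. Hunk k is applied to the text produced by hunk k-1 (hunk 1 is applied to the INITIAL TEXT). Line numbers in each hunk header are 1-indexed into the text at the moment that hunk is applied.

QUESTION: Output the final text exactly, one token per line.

Hunk 1: at line 1 remove [kzf] add [oog,ghqze] -> 14 lines: jtq oog ghqze tiko foo mdldd wwobd zix bkfeh fpd qgvbv ocx ney bgci
Hunk 2: at line 4 remove [mdldd] add [wwvdk,kdej] -> 15 lines: jtq oog ghqze tiko foo wwvdk kdej wwobd zix bkfeh fpd qgvbv ocx ney bgci
Hunk 3: at line 1 remove [oog,ghqze] add [ipyi,pett] -> 15 lines: jtq ipyi pett tiko foo wwvdk kdej wwobd zix bkfeh fpd qgvbv ocx ney bgci

Answer: jtq
ipyi
pett
tiko
foo
wwvdk
kdej
wwobd
zix
bkfeh
fpd
qgvbv
ocx
ney
bgci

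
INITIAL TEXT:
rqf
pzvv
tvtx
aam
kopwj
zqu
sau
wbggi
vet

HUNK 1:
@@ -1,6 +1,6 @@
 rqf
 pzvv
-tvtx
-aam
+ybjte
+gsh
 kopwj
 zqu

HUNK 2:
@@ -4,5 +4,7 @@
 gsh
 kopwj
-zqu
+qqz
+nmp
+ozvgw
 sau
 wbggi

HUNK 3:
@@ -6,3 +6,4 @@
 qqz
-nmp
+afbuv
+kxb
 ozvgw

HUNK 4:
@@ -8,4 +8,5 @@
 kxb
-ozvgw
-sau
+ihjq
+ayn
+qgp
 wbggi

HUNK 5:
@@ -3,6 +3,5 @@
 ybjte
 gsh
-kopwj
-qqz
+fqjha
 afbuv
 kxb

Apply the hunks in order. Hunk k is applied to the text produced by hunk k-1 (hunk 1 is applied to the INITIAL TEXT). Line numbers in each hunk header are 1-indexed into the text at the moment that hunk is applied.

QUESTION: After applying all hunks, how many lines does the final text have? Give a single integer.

Hunk 1: at line 1 remove [tvtx,aam] add [ybjte,gsh] -> 9 lines: rqf pzvv ybjte gsh kopwj zqu sau wbggi vet
Hunk 2: at line 4 remove [zqu] add [qqz,nmp,ozvgw] -> 11 lines: rqf pzvv ybjte gsh kopwj qqz nmp ozvgw sau wbggi vet
Hunk 3: at line 6 remove [nmp] add [afbuv,kxb] -> 12 lines: rqf pzvv ybjte gsh kopwj qqz afbuv kxb ozvgw sau wbggi vet
Hunk 4: at line 8 remove [ozvgw,sau] add [ihjq,ayn,qgp] -> 13 lines: rqf pzvv ybjte gsh kopwj qqz afbuv kxb ihjq ayn qgp wbggi vet
Hunk 5: at line 3 remove [kopwj,qqz] add [fqjha] -> 12 lines: rqf pzvv ybjte gsh fqjha afbuv kxb ihjq ayn qgp wbggi vet
Final line count: 12

Answer: 12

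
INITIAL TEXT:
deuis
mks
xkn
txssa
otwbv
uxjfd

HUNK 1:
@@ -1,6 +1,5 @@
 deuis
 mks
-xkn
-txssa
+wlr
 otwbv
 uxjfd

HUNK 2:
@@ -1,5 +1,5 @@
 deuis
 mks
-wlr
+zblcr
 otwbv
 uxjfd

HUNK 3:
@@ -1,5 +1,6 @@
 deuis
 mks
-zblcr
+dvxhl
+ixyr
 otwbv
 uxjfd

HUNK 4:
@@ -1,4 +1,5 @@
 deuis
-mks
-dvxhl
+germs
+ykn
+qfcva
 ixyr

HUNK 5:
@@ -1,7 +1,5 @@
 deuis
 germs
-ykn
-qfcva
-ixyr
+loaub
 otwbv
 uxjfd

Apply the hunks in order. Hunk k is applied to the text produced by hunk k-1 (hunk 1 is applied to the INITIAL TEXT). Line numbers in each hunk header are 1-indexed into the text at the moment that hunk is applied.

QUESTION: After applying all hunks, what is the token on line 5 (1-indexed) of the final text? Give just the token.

Answer: uxjfd

Derivation:
Hunk 1: at line 1 remove [xkn,txssa] add [wlr] -> 5 lines: deuis mks wlr otwbv uxjfd
Hunk 2: at line 1 remove [wlr] add [zblcr] -> 5 lines: deuis mks zblcr otwbv uxjfd
Hunk 3: at line 1 remove [zblcr] add [dvxhl,ixyr] -> 6 lines: deuis mks dvxhl ixyr otwbv uxjfd
Hunk 4: at line 1 remove [mks,dvxhl] add [germs,ykn,qfcva] -> 7 lines: deuis germs ykn qfcva ixyr otwbv uxjfd
Hunk 5: at line 1 remove [ykn,qfcva,ixyr] add [loaub] -> 5 lines: deuis germs loaub otwbv uxjfd
Final line 5: uxjfd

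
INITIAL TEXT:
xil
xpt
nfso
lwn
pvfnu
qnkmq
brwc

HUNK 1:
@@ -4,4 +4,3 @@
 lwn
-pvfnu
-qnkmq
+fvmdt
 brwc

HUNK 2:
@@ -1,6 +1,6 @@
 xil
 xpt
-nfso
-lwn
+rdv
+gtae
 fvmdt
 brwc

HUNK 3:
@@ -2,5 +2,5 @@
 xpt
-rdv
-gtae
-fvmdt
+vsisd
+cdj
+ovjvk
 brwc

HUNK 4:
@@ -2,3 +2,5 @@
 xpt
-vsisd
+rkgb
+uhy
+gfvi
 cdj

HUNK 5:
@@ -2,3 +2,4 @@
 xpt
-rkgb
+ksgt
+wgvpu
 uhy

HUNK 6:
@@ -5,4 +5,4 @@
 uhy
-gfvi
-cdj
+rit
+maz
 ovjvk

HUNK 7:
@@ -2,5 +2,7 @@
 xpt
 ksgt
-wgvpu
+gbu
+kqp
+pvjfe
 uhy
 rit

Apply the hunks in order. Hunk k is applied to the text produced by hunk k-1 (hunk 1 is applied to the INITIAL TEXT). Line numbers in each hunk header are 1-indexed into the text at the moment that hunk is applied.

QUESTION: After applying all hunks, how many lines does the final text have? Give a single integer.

Answer: 11

Derivation:
Hunk 1: at line 4 remove [pvfnu,qnkmq] add [fvmdt] -> 6 lines: xil xpt nfso lwn fvmdt brwc
Hunk 2: at line 1 remove [nfso,lwn] add [rdv,gtae] -> 6 lines: xil xpt rdv gtae fvmdt brwc
Hunk 3: at line 2 remove [rdv,gtae,fvmdt] add [vsisd,cdj,ovjvk] -> 6 lines: xil xpt vsisd cdj ovjvk brwc
Hunk 4: at line 2 remove [vsisd] add [rkgb,uhy,gfvi] -> 8 lines: xil xpt rkgb uhy gfvi cdj ovjvk brwc
Hunk 5: at line 2 remove [rkgb] add [ksgt,wgvpu] -> 9 lines: xil xpt ksgt wgvpu uhy gfvi cdj ovjvk brwc
Hunk 6: at line 5 remove [gfvi,cdj] add [rit,maz] -> 9 lines: xil xpt ksgt wgvpu uhy rit maz ovjvk brwc
Hunk 7: at line 2 remove [wgvpu] add [gbu,kqp,pvjfe] -> 11 lines: xil xpt ksgt gbu kqp pvjfe uhy rit maz ovjvk brwc
Final line count: 11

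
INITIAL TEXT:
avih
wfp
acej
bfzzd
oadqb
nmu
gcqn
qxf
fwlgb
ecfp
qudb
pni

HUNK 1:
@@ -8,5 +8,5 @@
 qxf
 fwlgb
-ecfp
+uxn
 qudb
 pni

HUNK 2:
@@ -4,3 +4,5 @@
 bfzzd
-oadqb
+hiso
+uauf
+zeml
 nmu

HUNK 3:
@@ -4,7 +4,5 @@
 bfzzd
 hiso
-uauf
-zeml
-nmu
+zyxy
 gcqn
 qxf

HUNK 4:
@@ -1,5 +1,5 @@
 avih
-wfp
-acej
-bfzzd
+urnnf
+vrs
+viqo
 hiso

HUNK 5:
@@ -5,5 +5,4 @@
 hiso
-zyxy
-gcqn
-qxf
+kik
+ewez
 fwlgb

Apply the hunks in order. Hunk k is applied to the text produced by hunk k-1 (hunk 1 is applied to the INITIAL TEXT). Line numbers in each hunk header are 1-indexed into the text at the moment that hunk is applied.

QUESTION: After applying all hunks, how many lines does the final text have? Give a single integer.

Answer: 11

Derivation:
Hunk 1: at line 8 remove [ecfp] add [uxn] -> 12 lines: avih wfp acej bfzzd oadqb nmu gcqn qxf fwlgb uxn qudb pni
Hunk 2: at line 4 remove [oadqb] add [hiso,uauf,zeml] -> 14 lines: avih wfp acej bfzzd hiso uauf zeml nmu gcqn qxf fwlgb uxn qudb pni
Hunk 3: at line 4 remove [uauf,zeml,nmu] add [zyxy] -> 12 lines: avih wfp acej bfzzd hiso zyxy gcqn qxf fwlgb uxn qudb pni
Hunk 4: at line 1 remove [wfp,acej,bfzzd] add [urnnf,vrs,viqo] -> 12 lines: avih urnnf vrs viqo hiso zyxy gcqn qxf fwlgb uxn qudb pni
Hunk 5: at line 5 remove [zyxy,gcqn,qxf] add [kik,ewez] -> 11 lines: avih urnnf vrs viqo hiso kik ewez fwlgb uxn qudb pni
Final line count: 11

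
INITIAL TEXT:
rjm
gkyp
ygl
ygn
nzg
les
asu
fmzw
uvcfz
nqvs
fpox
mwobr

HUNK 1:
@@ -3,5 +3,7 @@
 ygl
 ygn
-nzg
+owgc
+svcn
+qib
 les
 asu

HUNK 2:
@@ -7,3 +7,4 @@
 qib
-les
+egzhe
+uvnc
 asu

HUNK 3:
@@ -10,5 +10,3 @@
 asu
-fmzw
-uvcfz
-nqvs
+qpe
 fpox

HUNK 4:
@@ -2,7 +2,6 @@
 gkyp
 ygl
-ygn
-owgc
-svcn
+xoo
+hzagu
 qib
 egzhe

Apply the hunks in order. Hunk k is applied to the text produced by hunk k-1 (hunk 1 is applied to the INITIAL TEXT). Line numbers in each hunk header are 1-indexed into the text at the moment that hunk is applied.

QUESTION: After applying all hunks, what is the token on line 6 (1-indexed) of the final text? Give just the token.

Answer: qib

Derivation:
Hunk 1: at line 3 remove [nzg] add [owgc,svcn,qib] -> 14 lines: rjm gkyp ygl ygn owgc svcn qib les asu fmzw uvcfz nqvs fpox mwobr
Hunk 2: at line 7 remove [les] add [egzhe,uvnc] -> 15 lines: rjm gkyp ygl ygn owgc svcn qib egzhe uvnc asu fmzw uvcfz nqvs fpox mwobr
Hunk 3: at line 10 remove [fmzw,uvcfz,nqvs] add [qpe] -> 13 lines: rjm gkyp ygl ygn owgc svcn qib egzhe uvnc asu qpe fpox mwobr
Hunk 4: at line 2 remove [ygn,owgc,svcn] add [xoo,hzagu] -> 12 lines: rjm gkyp ygl xoo hzagu qib egzhe uvnc asu qpe fpox mwobr
Final line 6: qib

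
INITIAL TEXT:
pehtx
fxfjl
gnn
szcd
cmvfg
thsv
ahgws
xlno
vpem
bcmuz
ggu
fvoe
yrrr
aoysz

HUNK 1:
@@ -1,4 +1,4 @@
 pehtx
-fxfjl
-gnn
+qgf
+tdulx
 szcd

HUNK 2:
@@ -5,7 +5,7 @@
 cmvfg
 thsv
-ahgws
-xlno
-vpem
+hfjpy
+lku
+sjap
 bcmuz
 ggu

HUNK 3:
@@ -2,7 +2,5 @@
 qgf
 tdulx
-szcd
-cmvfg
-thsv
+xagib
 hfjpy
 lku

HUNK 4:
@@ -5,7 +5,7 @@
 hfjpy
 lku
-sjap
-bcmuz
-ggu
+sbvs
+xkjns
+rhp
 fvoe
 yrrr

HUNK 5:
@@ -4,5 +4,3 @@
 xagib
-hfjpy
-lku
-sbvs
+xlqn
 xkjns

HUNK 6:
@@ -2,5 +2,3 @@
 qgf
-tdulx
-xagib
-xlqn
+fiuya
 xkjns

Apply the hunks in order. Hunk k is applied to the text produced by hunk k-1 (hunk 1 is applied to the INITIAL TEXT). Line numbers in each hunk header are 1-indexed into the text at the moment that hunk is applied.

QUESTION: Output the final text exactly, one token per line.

Hunk 1: at line 1 remove [fxfjl,gnn] add [qgf,tdulx] -> 14 lines: pehtx qgf tdulx szcd cmvfg thsv ahgws xlno vpem bcmuz ggu fvoe yrrr aoysz
Hunk 2: at line 5 remove [ahgws,xlno,vpem] add [hfjpy,lku,sjap] -> 14 lines: pehtx qgf tdulx szcd cmvfg thsv hfjpy lku sjap bcmuz ggu fvoe yrrr aoysz
Hunk 3: at line 2 remove [szcd,cmvfg,thsv] add [xagib] -> 12 lines: pehtx qgf tdulx xagib hfjpy lku sjap bcmuz ggu fvoe yrrr aoysz
Hunk 4: at line 5 remove [sjap,bcmuz,ggu] add [sbvs,xkjns,rhp] -> 12 lines: pehtx qgf tdulx xagib hfjpy lku sbvs xkjns rhp fvoe yrrr aoysz
Hunk 5: at line 4 remove [hfjpy,lku,sbvs] add [xlqn] -> 10 lines: pehtx qgf tdulx xagib xlqn xkjns rhp fvoe yrrr aoysz
Hunk 6: at line 2 remove [tdulx,xagib,xlqn] add [fiuya] -> 8 lines: pehtx qgf fiuya xkjns rhp fvoe yrrr aoysz

Answer: pehtx
qgf
fiuya
xkjns
rhp
fvoe
yrrr
aoysz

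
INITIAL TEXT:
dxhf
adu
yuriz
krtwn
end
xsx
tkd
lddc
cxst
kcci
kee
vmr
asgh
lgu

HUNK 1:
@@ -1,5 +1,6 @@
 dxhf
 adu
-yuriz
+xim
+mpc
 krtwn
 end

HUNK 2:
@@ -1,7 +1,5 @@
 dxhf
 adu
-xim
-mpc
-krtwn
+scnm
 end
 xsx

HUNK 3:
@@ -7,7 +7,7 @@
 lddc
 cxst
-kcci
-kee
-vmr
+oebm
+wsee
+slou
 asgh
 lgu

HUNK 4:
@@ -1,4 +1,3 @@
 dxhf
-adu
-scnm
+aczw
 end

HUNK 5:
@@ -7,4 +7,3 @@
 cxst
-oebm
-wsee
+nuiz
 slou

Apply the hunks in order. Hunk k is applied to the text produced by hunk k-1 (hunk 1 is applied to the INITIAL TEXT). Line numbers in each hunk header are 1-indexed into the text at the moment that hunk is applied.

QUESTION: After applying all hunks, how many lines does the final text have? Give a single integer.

Hunk 1: at line 1 remove [yuriz] add [xim,mpc] -> 15 lines: dxhf adu xim mpc krtwn end xsx tkd lddc cxst kcci kee vmr asgh lgu
Hunk 2: at line 1 remove [xim,mpc,krtwn] add [scnm] -> 13 lines: dxhf adu scnm end xsx tkd lddc cxst kcci kee vmr asgh lgu
Hunk 3: at line 7 remove [kcci,kee,vmr] add [oebm,wsee,slou] -> 13 lines: dxhf adu scnm end xsx tkd lddc cxst oebm wsee slou asgh lgu
Hunk 4: at line 1 remove [adu,scnm] add [aczw] -> 12 lines: dxhf aczw end xsx tkd lddc cxst oebm wsee slou asgh lgu
Hunk 5: at line 7 remove [oebm,wsee] add [nuiz] -> 11 lines: dxhf aczw end xsx tkd lddc cxst nuiz slou asgh lgu
Final line count: 11

Answer: 11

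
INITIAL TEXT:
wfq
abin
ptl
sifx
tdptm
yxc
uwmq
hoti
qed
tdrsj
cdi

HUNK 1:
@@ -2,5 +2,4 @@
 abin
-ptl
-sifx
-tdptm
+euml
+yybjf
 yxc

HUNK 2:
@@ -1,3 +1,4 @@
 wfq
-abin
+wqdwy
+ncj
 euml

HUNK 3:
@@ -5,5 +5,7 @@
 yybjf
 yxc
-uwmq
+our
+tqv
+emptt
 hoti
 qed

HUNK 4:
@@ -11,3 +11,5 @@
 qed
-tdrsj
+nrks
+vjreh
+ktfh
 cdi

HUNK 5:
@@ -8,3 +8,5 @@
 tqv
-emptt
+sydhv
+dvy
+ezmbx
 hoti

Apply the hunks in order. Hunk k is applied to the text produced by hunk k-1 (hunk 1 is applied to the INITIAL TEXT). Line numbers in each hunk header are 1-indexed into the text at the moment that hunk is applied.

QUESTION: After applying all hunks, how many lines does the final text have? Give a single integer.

Answer: 17

Derivation:
Hunk 1: at line 2 remove [ptl,sifx,tdptm] add [euml,yybjf] -> 10 lines: wfq abin euml yybjf yxc uwmq hoti qed tdrsj cdi
Hunk 2: at line 1 remove [abin] add [wqdwy,ncj] -> 11 lines: wfq wqdwy ncj euml yybjf yxc uwmq hoti qed tdrsj cdi
Hunk 3: at line 5 remove [uwmq] add [our,tqv,emptt] -> 13 lines: wfq wqdwy ncj euml yybjf yxc our tqv emptt hoti qed tdrsj cdi
Hunk 4: at line 11 remove [tdrsj] add [nrks,vjreh,ktfh] -> 15 lines: wfq wqdwy ncj euml yybjf yxc our tqv emptt hoti qed nrks vjreh ktfh cdi
Hunk 5: at line 8 remove [emptt] add [sydhv,dvy,ezmbx] -> 17 lines: wfq wqdwy ncj euml yybjf yxc our tqv sydhv dvy ezmbx hoti qed nrks vjreh ktfh cdi
Final line count: 17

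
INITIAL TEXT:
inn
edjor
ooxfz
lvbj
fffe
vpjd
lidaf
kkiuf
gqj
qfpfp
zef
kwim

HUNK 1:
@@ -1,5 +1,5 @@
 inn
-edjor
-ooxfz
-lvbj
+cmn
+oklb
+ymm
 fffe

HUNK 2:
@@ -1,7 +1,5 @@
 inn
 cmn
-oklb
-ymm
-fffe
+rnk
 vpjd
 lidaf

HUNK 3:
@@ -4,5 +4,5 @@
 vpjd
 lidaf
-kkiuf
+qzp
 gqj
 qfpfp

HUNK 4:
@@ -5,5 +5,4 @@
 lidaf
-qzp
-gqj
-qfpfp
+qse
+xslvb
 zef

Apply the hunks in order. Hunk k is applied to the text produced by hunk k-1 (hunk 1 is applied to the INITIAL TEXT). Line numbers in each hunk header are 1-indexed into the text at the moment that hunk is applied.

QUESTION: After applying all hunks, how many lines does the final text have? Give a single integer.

Answer: 9

Derivation:
Hunk 1: at line 1 remove [edjor,ooxfz,lvbj] add [cmn,oklb,ymm] -> 12 lines: inn cmn oklb ymm fffe vpjd lidaf kkiuf gqj qfpfp zef kwim
Hunk 2: at line 1 remove [oklb,ymm,fffe] add [rnk] -> 10 lines: inn cmn rnk vpjd lidaf kkiuf gqj qfpfp zef kwim
Hunk 3: at line 4 remove [kkiuf] add [qzp] -> 10 lines: inn cmn rnk vpjd lidaf qzp gqj qfpfp zef kwim
Hunk 4: at line 5 remove [qzp,gqj,qfpfp] add [qse,xslvb] -> 9 lines: inn cmn rnk vpjd lidaf qse xslvb zef kwim
Final line count: 9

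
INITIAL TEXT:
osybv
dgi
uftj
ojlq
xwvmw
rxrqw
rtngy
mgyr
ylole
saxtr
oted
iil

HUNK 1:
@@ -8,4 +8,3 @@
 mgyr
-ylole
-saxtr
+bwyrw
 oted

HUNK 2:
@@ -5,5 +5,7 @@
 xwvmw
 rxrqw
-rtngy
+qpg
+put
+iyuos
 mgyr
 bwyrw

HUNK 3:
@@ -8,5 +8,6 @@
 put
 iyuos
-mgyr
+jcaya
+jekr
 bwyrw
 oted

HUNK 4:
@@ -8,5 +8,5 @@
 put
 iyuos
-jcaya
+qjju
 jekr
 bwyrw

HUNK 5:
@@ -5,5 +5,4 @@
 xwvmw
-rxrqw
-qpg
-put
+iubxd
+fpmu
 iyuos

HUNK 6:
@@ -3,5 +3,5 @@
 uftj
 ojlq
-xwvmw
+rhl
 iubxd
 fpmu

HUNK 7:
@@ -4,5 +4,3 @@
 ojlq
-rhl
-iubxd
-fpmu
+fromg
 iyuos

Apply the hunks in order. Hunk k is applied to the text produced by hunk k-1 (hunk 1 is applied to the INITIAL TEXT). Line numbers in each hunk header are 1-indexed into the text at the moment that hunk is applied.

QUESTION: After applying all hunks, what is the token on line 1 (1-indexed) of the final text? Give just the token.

Hunk 1: at line 8 remove [ylole,saxtr] add [bwyrw] -> 11 lines: osybv dgi uftj ojlq xwvmw rxrqw rtngy mgyr bwyrw oted iil
Hunk 2: at line 5 remove [rtngy] add [qpg,put,iyuos] -> 13 lines: osybv dgi uftj ojlq xwvmw rxrqw qpg put iyuos mgyr bwyrw oted iil
Hunk 3: at line 8 remove [mgyr] add [jcaya,jekr] -> 14 lines: osybv dgi uftj ojlq xwvmw rxrqw qpg put iyuos jcaya jekr bwyrw oted iil
Hunk 4: at line 8 remove [jcaya] add [qjju] -> 14 lines: osybv dgi uftj ojlq xwvmw rxrqw qpg put iyuos qjju jekr bwyrw oted iil
Hunk 5: at line 5 remove [rxrqw,qpg,put] add [iubxd,fpmu] -> 13 lines: osybv dgi uftj ojlq xwvmw iubxd fpmu iyuos qjju jekr bwyrw oted iil
Hunk 6: at line 3 remove [xwvmw] add [rhl] -> 13 lines: osybv dgi uftj ojlq rhl iubxd fpmu iyuos qjju jekr bwyrw oted iil
Hunk 7: at line 4 remove [rhl,iubxd,fpmu] add [fromg] -> 11 lines: osybv dgi uftj ojlq fromg iyuos qjju jekr bwyrw oted iil
Final line 1: osybv

Answer: osybv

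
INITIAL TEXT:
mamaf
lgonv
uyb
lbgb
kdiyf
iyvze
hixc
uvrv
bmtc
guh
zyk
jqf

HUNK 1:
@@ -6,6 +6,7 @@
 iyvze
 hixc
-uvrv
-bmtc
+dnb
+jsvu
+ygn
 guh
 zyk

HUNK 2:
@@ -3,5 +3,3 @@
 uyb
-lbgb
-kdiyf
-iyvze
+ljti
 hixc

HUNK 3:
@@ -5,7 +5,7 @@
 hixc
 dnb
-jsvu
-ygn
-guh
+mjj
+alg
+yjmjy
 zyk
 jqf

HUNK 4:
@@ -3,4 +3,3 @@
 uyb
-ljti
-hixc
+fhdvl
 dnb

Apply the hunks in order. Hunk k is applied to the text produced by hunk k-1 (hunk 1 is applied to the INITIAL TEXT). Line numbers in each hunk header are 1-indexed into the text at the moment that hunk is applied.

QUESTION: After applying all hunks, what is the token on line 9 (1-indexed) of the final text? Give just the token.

Hunk 1: at line 6 remove [uvrv,bmtc] add [dnb,jsvu,ygn] -> 13 lines: mamaf lgonv uyb lbgb kdiyf iyvze hixc dnb jsvu ygn guh zyk jqf
Hunk 2: at line 3 remove [lbgb,kdiyf,iyvze] add [ljti] -> 11 lines: mamaf lgonv uyb ljti hixc dnb jsvu ygn guh zyk jqf
Hunk 3: at line 5 remove [jsvu,ygn,guh] add [mjj,alg,yjmjy] -> 11 lines: mamaf lgonv uyb ljti hixc dnb mjj alg yjmjy zyk jqf
Hunk 4: at line 3 remove [ljti,hixc] add [fhdvl] -> 10 lines: mamaf lgonv uyb fhdvl dnb mjj alg yjmjy zyk jqf
Final line 9: zyk

Answer: zyk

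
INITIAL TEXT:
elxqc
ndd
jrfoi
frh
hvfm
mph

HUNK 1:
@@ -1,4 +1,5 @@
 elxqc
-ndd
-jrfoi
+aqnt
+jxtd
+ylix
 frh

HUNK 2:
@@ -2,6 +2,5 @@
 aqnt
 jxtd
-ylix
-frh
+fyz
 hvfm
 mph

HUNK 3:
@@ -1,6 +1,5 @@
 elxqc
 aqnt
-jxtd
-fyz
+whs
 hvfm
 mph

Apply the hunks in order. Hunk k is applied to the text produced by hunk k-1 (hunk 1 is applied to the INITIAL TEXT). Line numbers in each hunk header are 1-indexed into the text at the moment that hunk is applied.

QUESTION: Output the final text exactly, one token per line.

Answer: elxqc
aqnt
whs
hvfm
mph

Derivation:
Hunk 1: at line 1 remove [ndd,jrfoi] add [aqnt,jxtd,ylix] -> 7 lines: elxqc aqnt jxtd ylix frh hvfm mph
Hunk 2: at line 2 remove [ylix,frh] add [fyz] -> 6 lines: elxqc aqnt jxtd fyz hvfm mph
Hunk 3: at line 1 remove [jxtd,fyz] add [whs] -> 5 lines: elxqc aqnt whs hvfm mph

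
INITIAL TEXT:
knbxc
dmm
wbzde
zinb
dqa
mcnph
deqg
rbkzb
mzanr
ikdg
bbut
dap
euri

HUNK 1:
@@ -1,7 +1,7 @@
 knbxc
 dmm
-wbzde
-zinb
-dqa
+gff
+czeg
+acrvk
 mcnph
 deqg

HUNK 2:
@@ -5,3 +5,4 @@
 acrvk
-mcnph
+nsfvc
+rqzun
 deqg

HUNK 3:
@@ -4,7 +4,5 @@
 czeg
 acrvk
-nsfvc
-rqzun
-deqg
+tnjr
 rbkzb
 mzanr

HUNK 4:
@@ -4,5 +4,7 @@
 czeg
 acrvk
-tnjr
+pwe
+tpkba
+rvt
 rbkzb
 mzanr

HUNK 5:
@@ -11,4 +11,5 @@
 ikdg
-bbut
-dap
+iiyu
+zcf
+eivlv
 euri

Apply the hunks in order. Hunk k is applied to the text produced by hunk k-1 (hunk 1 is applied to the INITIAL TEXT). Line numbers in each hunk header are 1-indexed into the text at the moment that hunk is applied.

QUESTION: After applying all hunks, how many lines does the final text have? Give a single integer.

Answer: 15

Derivation:
Hunk 1: at line 1 remove [wbzde,zinb,dqa] add [gff,czeg,acrvk] -> 13 lines: knbxc dmm gff czeg acrvk mcnph deqg rbkzb mzanr ikdg bbut dap euri
Hunk 2: at line 5 remove [mcnph] add [nsfvc,rqzun] -> 14 lines: knbxc dmm gff czeg acrvk nsfvc rqzun deqg rbkzb mzanr ikdg bbut dap euri
Hunk 3: at line 4 remove [nsfvc,rqzun,deqg] add [tnjr] -> 12 lines: knbxc dmm gff czeg acrvk tnjr rbkzb mzanr ikdg bbut dap euri
Hunk 4: at line 4 remove [tnjr] add [pwe,tpkba,rvt] -> 14 lines: knbxc dmm gff czeg acrvk pwe tpkba rvt rbkzb mzanr ikdg bbut dap euri
Hunk 5: at line 11 remove [bbut,dap] add [iiyu,zcf,eivlv] -> 15 lines: knbxc dmm gff czeg acrvk pwe tpkba rvt rbkzb mzanr ikdg iiyu zcf eivlv euri
Final line count: 15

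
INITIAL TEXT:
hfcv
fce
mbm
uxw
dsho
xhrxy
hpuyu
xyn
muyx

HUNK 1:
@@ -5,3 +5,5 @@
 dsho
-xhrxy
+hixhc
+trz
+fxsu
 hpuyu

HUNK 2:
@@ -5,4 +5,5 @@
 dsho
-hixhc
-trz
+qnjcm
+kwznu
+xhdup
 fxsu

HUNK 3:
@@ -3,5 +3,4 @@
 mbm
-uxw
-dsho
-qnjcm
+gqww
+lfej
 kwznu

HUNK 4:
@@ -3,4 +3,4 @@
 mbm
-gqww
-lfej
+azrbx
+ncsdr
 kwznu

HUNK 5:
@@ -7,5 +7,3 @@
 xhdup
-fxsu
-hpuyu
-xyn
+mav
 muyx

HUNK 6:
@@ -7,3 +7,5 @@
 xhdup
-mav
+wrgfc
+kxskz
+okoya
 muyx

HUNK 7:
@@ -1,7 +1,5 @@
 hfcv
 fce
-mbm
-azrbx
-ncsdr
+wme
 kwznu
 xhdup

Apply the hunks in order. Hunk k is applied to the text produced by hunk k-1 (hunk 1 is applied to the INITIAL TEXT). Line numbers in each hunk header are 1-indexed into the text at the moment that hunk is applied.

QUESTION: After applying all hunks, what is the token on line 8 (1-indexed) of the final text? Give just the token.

Hunk 1: at line 5 remove [xhrxy] add [hixhc,trz,fxsu] -> 11 lines: hfcv fce mbm uxw dsho hixhc trz fxsu hpuyu xyn muyx
Hunk 2: at line 5 remove [hixhc,trz] add [qnjcm,kwznu,xhdup] -> 12 lines: hfcv fce mbm uxw dsho qnjcm kwznu xhdup fxsu hpuyu xyn muyx
Hunk 3: at line 3 remove [uxw,dsho,qnjcm] add [gqww,lfej] -> 11 lines: hfcv fce mbm gqww lfej kwznu xhdup fxsu hpuyu xyn muyx
Hunk 4: at line 3 remove [gqww,lfej] add [azrbx,ncsdr] -> 11 lines: hfcv fce mbm azrbx ncsdr kwznu xhdup fxsu hpuyu xyn muyx
Hunk 5: at line 7 remove [fxsu,hpuyu,xyn] add [mav] -> 9 lines: hfcv fce mbm azrbx ncsdr kwznu xhdup mav muyx
Hunk 6: at line 7 remove [mav] add [wrgfc,kxskz,okoya] -> 11 lines: hfcv fce mbm azrbx ncsdr kwznu xhdup wrgfc kxskz okoya muyx
Hunk 7: at line 1 remove [mbm,azrbx,ncsdr] add [wme] -> 9 lines: hfcv fce wme kwznu xhdup wrgfc kxskz okoya muyx
Final line 8: okoya

Answer: okoya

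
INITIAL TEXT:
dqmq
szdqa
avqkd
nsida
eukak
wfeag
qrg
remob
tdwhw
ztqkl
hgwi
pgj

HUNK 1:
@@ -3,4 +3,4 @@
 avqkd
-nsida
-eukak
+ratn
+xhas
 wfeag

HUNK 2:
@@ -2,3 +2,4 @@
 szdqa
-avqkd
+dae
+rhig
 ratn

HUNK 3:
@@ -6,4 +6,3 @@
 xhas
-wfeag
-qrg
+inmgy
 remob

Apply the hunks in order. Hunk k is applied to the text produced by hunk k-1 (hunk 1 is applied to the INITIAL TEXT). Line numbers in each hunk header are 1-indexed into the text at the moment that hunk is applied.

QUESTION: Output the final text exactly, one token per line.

Hunk 1: at line 3 remove [nsida,eukak] add [ratn,xhas] -> 12 lines: dqmq szdqa avqkd ratn xhas wfeag qrg remob tdwhw ztqkl hgwi pgj
Hunk 2: at line 2 remove [avqkd] add [dae,rhig] -> 13 lines: dqmq szdqa dae rhig ratn xhas wfeag qrg remob tdwhw ztqkl hgwi pgj
Hunk 3: at line 6 remove [wfeag,qrg] add [inmgy] -> 12 lines: dqmq szdqa dae rhig ratn xhas inmgy remob tdwhw ztqkl hgwi pgj

Answer: dqmq
szdqa
dae
rhig
ratn
xhas
inmgy
remob
tdwhw
ztqkl
hgwi
pgj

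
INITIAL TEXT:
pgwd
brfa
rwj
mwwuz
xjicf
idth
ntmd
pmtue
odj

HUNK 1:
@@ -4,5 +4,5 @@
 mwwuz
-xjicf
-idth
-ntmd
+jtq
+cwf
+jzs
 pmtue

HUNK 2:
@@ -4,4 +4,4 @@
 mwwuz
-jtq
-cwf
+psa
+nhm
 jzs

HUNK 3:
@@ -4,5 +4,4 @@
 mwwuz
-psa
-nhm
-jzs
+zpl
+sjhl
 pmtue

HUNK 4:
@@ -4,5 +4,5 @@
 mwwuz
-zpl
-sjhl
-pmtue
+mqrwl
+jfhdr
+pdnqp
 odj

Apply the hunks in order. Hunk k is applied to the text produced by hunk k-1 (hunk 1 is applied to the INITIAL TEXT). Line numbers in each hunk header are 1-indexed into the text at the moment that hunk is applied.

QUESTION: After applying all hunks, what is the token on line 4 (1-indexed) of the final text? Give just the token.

Answer: mwwuz

Derivation:
Hunk 1: at line 4 remove [xjicf,idth,ntmd] add [jtq,cwf,jzs] -> 9 lines: pgwd brfa rwj mwwuz jtq cwf jzs pmtue odj
Hunk 2: at line 4 remove [jtq,cwf] add [psa,nhm] -> 9 lines: pgwd brfa rwj mwwuz psa nhm jzs pmtue odj
Hunk 3: at line 4 remove [psa,nhm,jzs] add [zpl,sjhl] -> 8 lines: pgwd brfa rwj mwwuz zpl sjhl pmtue odj
Hunk 4: at line 4 remove [zpl,sjhl,pmtue] add [mqrwl,jfhdr,pdnqp] -> 8 lines: pgwd brfa rwj mwwuz mqrwl jfhdr pdnqp odj
Final line 4: mwwuz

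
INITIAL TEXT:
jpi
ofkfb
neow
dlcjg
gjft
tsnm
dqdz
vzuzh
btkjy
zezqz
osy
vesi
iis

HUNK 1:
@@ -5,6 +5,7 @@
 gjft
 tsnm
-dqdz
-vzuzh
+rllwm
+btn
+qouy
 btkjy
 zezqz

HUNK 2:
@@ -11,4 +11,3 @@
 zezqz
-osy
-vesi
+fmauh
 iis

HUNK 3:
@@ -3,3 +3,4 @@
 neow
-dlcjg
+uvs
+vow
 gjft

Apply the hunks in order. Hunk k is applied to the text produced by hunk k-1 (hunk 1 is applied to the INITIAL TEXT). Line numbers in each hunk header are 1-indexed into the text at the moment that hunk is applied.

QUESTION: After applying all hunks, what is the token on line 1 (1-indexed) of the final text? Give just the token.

Hunk 1: at line 5 remove [dqdz,vzuzh] add [rllwm,btn,qouy] -> 14 lines: jpi ofkfb neow dlcjg gjft tsnm rllwm btn qouy btkjy zezqz osy vesi iis
Hunk 2: at line 11 remove [osy,vesi] add [fmauh] -> 13 lines: jpi ofkfb neow dlcjg gjft tsnm rllwm btn qouy btkjy zezqz fmauh iis
Hunk 3: at line 3 remove [dlcjg] add [uvs,vow] -> 14 lines: jpi ofkfb neow uvs vow gjft tsnm rllwm btn qouy btkjy zezqz fmauh iis
Final line 1: jpi

Answer: jpi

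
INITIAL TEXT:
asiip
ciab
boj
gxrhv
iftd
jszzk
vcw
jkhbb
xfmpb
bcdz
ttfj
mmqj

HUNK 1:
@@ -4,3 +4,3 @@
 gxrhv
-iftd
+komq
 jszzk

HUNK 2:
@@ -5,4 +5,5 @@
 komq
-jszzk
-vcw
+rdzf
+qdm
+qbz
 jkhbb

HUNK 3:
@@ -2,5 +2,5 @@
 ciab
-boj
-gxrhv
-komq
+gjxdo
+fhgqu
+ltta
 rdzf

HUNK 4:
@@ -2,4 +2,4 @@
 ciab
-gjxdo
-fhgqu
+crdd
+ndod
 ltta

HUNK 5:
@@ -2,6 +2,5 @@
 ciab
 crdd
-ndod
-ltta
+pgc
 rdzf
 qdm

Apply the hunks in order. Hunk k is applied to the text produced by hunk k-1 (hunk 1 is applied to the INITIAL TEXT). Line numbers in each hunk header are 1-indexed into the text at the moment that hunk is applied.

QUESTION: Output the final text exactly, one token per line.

Hunk 1: at line 4 remove [iftd] add [komq] -> 12 lines: asiip ciab boj gxrhv komq jszzk vcw jkhbb xfmpb bcdz ttfj mmqj
Hunk 2: at line 5 remove [jszzk,vcw] add [rdzf,qdm,qbz] -> 13 lines: asiip ciab boj gxrhv komq rdzf qdm qbz jkhbb xfmpb bcdz ttfj mmqj
Hunk 3: at line 2 remove [boj,gxrhv,komq] add [gjxdo,fhgqu,ltta] -> 13 lines: asiip ciab gjxdo fhgqu ltta rdzf qdm qbz jkhbb xfmpb bcdz ttfj mmqj
Hunk 4: at line 2 remove [gjxdo,fhgqu] add [crdd,ndod] -> 13 lines: asiip ciab crdd ndod ltta rdzf qdm qbz jkhbb xfmpb bcdz ttfj mmqj
Hunk 5: at line 2 remove [ndod,ltta] add [pgc] -> 12 lines: asiip ciab crdd pgc rdzf qdm qbz jkhbb xfmpb bcdz ttfj mmqj

Answer: asiip
ciab
crdd
pgc
rdzf
qdm
qbz
jkhbb
xfmpb
bcdz
ttfj
mmqj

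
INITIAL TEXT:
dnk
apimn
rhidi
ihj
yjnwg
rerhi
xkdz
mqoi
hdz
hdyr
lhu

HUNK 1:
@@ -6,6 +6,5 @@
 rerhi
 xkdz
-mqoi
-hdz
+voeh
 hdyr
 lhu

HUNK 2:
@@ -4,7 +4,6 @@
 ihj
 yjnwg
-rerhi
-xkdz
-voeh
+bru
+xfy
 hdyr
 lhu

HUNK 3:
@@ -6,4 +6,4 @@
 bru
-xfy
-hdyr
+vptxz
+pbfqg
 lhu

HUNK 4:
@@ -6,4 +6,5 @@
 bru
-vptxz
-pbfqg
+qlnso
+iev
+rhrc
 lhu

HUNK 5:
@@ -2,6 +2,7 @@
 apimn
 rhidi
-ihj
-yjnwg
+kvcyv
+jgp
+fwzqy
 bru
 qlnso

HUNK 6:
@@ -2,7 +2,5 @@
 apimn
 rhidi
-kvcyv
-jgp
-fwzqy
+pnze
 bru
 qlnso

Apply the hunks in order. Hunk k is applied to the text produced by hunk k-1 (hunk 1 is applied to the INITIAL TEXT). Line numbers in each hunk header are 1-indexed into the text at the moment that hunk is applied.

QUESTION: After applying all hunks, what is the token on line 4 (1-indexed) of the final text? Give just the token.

Answer: pnze

Derivation:
Hunk 1: at line 6 remove [mqoi,hdz] add [voeh] -> 10 lines: dnk apimn rhidi ihj yjnwg rerhi xkdz voeh hdyr lhu
Hunk 2: at line 4 remove [rerhi,xkdz,voeh] add [bru,xfy] -> 9 lines: dnk apimn rhidi ihj yjnwg bru xfy hdyr lhu
Hunk 3: at line 6 remove [xfy,hdyr] add [vptxz,pbfqg] -> 9 lines: dnk apimn rhidi ihj yjnwg bru vptxz pbfqg lhu
Hunk 4: at line 6 remove [vptxz,pbfqg] add [qlnso,iev,rhrc] -> 10 lines: dnk apimn rhidi ihj yjnwg bru qlnso iev rhrc lhu
Hunk 5: at line 2 remove [ihj,yjnwg] add [kvcyv,jgp,fwzqy] -> 11 lines: dnk apimn rhidi kvcyv jgp fwzqy bru qlnso iev rhrc lhu
Hunk 6: at line 2 remove [kvcyv,jgp,fwzqy] add [pnze] -> 9 lines: dnk apimn rhidi pnze bru qlnso iev rhrc lhu
Final line 4: pnze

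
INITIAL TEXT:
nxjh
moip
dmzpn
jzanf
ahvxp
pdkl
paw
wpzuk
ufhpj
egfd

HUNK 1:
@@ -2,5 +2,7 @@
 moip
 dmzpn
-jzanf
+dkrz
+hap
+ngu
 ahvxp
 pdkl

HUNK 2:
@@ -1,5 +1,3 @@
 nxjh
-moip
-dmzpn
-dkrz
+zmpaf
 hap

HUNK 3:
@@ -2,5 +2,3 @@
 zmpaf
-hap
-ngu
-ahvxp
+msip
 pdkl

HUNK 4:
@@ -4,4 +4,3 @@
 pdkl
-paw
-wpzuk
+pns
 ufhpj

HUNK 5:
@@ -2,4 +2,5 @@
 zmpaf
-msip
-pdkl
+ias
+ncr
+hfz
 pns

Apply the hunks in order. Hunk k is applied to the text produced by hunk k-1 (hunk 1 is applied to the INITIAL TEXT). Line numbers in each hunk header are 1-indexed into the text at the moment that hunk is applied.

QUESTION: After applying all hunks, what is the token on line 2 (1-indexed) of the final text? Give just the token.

Hunk 1: at line 2 remove [jzanf] add [dkrz,hap,ngu] -> 12 lines: nxjh moip dmzpn dkrz hap ngu ahvxp pdkl paw wpzuk ufhpj egfd
Hunk 2: at line 1 remove [moip,dmzpn,dkrz] add [zmpaf] -> 10 lines: nxjh zmpaf hap ngu ahvxp pdkl paw wpzuk ufhpj egfd
Hunk 3: at line 2 remove [hap,ngu,ahvxp] add [msip] -> 8 lines: nxjh zmpaf msip pdkl paw wpzuk ufhpj egfd
Hunk 4: at line 4 remove [paw,wpzuk] add [pns] -> 7 lines: nxjh zmpaf msip pdkl pns ufhpj egfd
Hunk 5: at line 2 remove [msip,pdkl] add [ias,ncr,hfz] -> 8 lines: nxjh zmpaf ias ncr hfz pns ufhpj egfd
Final line 2: zmpaf

Answer: zmpaf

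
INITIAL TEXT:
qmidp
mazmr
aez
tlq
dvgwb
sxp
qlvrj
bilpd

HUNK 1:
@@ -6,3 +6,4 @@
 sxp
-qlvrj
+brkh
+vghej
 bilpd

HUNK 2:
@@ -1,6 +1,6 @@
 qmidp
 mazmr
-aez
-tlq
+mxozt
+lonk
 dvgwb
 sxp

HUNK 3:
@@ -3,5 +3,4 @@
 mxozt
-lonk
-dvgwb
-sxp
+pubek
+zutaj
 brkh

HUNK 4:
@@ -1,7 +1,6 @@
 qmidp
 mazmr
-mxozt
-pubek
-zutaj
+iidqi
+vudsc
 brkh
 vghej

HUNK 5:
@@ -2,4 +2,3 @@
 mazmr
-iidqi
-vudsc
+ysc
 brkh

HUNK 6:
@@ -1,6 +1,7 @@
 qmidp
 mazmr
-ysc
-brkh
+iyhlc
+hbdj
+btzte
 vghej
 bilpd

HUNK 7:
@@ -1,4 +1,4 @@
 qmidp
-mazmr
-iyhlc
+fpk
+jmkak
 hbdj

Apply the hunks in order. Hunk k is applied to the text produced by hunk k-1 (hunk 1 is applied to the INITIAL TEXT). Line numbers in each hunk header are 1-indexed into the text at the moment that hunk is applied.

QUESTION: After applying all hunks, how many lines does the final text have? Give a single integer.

Hunk 1: at line 6 remove [qlvrj] add [brkh,vghej] -> 9 lines: qmidp mazmr aez tlq dvgwb sxp brkh vghej bilpd
Hunk 2: at line 1 remove [aez,tlq] add [mxozt,lonk] -> 9 lines: qmidp mazmr mxozt lonk dvgwb sxp brkh vghej bilpd
Hunk 3: at line 3 remove [lonk,dvgwb,sxp] add [pubek,zutaj] -> 8 lines: qmidp mazmr mxozt pubek zutaj brkh vghej bilpd
Hunk 4: at line 1 remove [mxozt,pubek,zutaj] add [iidqi,vudsc] -> 7 lines: qmidp mazmr iidqi vudsc brkh vghej bilpd
Hunk 5: at line 2 remove [iidqi,vudsc] add [ysc] -> 6 lines: qmidp mazmr ysc brkh vghej bilpd
Hunk 6: at line 1 remove [ysc,brkh] add [iyhlc,hbdj,btzte] -> 7 lines: qmidp mazmr iyhlc hbdj btzte vghej bilpd
Hunk 7: at line 1 remove [mazmr,iyhlc] add [fpk,jmkak] -> 7 lines: qmidp fpk jmkak hbdj btzte vghej bilpd
Final line count: 7

Answer: 7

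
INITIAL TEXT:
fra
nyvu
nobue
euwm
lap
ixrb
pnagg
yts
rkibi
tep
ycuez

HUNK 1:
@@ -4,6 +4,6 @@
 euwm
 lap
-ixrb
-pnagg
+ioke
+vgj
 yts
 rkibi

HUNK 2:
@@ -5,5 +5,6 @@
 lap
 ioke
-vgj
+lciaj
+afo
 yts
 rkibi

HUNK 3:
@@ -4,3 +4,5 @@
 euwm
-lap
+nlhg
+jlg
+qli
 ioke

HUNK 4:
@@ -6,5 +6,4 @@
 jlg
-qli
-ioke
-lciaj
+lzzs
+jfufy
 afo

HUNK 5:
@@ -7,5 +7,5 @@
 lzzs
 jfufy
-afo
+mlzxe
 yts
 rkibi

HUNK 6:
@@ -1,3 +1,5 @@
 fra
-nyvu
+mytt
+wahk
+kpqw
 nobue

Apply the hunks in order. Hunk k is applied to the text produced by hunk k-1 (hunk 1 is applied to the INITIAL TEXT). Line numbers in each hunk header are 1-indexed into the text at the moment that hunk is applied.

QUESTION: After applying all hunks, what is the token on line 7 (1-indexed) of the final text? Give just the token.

Hunk 1: at line 4 remove [ixrb,pnagg] add [ioke,vgj] -> 11 lines: fra nyvu nobue euwm lap ioke vgj yts rkibi tep ycuez
Hunk 2: at line 5 remove [vgj] add [lciaj,afo] -> 12 lines: fra nyvu nobue euwm lap ioke lciaj afo yts rkibi tep ycuez
Hunk 3: at line 4 remove [lap] add [nlhg,jlg,qli] -> 14 lines: fra nyvu nobue euwm nlhg jlg qli ioke lciaj afo yts rkibi tep ycuez
Hunk 4: at line 6 remove [qli,ioke,lciaj] add [lzzs,jfufy] -> 13 lines: fra nyvu nobue euwm nlhg jlg lzzs jfufy afo yts rkibi tep ycuez
Hunk 5: at line 7 remove [afo] add [mlzxe] -> 13 lines: fra nyvu nobue euwm nlhg jlg lzzs jfufy mlzxe yts rkibi tep ycuez
Hunk 6: at line 1 remove [nyvu] add [mytt,wahk,kpqw] -> 15 lines: fra mytt wahk kpqw nobue euwm nlhg jlg lzzs jfufy mlzxe yts rkibi tep ycuez
Final line 7: nlhg

Answer: nlhg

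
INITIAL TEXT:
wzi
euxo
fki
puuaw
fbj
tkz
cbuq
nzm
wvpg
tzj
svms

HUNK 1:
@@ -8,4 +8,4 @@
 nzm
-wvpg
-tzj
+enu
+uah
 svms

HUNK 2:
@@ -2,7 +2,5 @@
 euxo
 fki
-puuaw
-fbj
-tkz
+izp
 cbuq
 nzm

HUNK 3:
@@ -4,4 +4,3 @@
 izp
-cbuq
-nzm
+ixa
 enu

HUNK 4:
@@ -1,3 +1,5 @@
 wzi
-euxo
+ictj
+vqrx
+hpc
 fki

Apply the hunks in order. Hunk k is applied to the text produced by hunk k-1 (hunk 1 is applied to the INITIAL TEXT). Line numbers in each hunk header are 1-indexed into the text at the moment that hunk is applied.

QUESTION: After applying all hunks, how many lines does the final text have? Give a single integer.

Answer: 10

Derivation:
Hunk 1: at line 8 remove [wvpg,tzj] add [enu,uah] -> 11 lines: wzi euxo fki puuaw fbj tkz cbuq nzm enu uah svms
Hunk 2: at line 2 remove [puuaw,fbj,tkz] add [izp] -> 9 lines: wzi euxo fki izp cbuq nzm enu uah svms
Hunk 3: at line 4 remove [cbuq,nzm] add [ixa] -> 8 lines: wzi euxo fki izp ixa enu uah svms
Hunk 4: at line 1 remove [euxo] add [ictj,vqrx,hpc] -> 10 lines: wzi ictj vqrx hpc fki izp ixa enu uah svms
Final line count: 10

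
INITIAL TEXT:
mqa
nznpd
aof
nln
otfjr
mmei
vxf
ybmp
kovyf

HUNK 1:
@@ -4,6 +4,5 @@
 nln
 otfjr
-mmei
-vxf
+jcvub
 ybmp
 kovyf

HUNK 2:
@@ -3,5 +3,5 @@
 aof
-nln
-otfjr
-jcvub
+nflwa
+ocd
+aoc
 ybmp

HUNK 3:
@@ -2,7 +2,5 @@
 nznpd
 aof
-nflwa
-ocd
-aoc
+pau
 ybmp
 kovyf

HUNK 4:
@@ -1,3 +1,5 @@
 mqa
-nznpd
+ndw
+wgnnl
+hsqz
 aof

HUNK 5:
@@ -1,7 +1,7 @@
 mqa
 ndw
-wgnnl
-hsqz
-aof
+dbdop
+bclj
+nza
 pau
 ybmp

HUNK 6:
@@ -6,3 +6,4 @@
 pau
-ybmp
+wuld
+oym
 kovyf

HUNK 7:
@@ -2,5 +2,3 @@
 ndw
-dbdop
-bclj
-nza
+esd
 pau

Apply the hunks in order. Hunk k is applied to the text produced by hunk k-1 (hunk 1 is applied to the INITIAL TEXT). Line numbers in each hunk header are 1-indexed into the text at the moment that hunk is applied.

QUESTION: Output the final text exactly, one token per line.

Answer: mqa
ndw
esd
pau
wuld
oym
kovyf

Derivation:
Hunk 1: at line 4 remove [mmei,vxf] add [jcvub] -> 8 lines: mqa nznpd aof nln otfjr jcvub ybmp kovyf
Hunk 2: at line 3 remove [nln,otfjr,jcvub] add [nflwa,ocd,aoc] -> 8 lines: mqa nznpd aof nflwa ocd aoc ybmp kovyf
Hunk 3: at line 2 remove [nflwa,ocd,aoc] add [pau] -> 6 lines: mqa nznpd aof pau ybmp kovyf
Hunk 4: at line 1 remove [nznpd] add [ndw,wgnnl,hsqz] -> 8 lines: mqa ndw wgnnl hsqz aof pau ybmp kovyf
Hunk 5: at line 1 remove [wgnnl,hsqz,aof] add [dbdop,bclj,nza] -> 8 lines: mqa ndw dbdop bclj nza pau ybmp kovyf
Hunk 6: at line 6 remove [ybmp] add [wuld,oym] -> 9 lines: mqa ndw dbdop bclj nza pau wuld oym kovyf
Hunk 7: at line 2 remove [dbdop,bclj,nza] add [esd] -> 7 lines: mqa ndw esd pau wuld oym kovyf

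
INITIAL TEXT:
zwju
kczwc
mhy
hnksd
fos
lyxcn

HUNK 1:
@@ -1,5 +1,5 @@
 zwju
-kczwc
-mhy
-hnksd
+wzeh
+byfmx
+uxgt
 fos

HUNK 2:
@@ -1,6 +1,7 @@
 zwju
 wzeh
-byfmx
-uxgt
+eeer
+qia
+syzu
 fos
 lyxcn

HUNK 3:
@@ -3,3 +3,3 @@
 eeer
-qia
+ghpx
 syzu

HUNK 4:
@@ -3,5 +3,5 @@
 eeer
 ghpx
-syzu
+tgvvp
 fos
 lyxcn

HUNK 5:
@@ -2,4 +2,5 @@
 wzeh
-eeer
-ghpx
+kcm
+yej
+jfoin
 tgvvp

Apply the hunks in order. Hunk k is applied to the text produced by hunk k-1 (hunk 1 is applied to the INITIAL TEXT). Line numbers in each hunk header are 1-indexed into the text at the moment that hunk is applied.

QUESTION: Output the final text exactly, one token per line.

Hunk 1: at line 1 remove [kczwc,mhy,hnksd] add [wzeh,byfmx,uxgt] -> 6 lines: zwju wzeh byfmx uxgt fos lyxcn
Hunk 2: at line 1 remove [byfmx,uxgt] add [eeer,qia,syzu] -> 7 lines: zwju wzeh eeer qia syzu fos lyxcn
Hunk 3: at line 3 remove [qia] add [ghpx] -> 7 lines: zwju wzeh eeer ghpx syzu fos lyxcn
Hunk 4: at line 3 remove [syzu] add [tgvvp] -> 7 lines: zwju wzeh eeer ghpx tgvvp fos lyxcn
Hunk 5: at line 2 remove [eeer,ghpx] add [kcm,yej,jfoin] -> 8 lines: zwju wzeh kcm yej jfoin tgvvp fos lyxcn

Answer: zwju
wzeh
kcm
yej
jfoin
tgvvp
fos
lyxcn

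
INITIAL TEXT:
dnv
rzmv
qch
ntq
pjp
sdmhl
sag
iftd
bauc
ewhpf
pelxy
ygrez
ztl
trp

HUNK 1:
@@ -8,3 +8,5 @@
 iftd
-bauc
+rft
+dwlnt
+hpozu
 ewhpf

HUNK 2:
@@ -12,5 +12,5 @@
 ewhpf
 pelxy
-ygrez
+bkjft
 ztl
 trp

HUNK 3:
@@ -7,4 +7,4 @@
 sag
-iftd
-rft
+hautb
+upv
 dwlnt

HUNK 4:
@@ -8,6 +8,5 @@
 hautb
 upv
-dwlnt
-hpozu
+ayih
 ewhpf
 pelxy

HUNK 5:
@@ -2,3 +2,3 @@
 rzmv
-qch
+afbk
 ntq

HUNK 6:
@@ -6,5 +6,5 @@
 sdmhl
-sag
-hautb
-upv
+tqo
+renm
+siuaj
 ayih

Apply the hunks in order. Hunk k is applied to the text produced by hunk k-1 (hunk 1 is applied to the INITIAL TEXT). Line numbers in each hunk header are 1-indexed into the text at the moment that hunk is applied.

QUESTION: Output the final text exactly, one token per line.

Answer: dnv
rzmv
afbk
ntq
pjp
sdmhl
tqo
renm
siuaj
ayih
ewhpf
pelxy
bkjft
ztl
trp

Derivation:
Hunk 1: at line 8 remove [bauc] add [rft,dwlnt,hpozu] -> 16 lines: dnv rzmv qch ntq pjp sdmhl sag iftd rft dwlnt hpozu ewhpf pelxy ygrez ztl trp
Hunk 2: at line 12 remove [ygrez] add [bkjft] -> 16 lines: dnv rzmv qch ntq pjp sdmhl sag iftd rft dwlnt hpozu ewhpf pelxy bkjft ztl trp
Hunk 3: at line 7 remove [iftd,rft] add [hautb,upv] -> 16 lines: dnv rzmv qch ntq pjp sdmhl sag hautb upv dwlnt hpozu ewhpf pelxy bkjft ztl trp
Hunk 4: at line 8 remove [dwlnt,hpozu] add [ayih] -> 15 lines: dnv rzmv qch ntq pjp sdmhl sag hautb upv ayih ewhpf pelxy bkjft ztl trp
Hunk 5: at line 2 remove [qch] add [afbk] -> 15 lines: dnv rzmv afbk ntq pjp sdmhl sag hautb upv ayih ewhpf pelxy bkjft ztl trp
Hunk 6: at line 6 remove [sag,hautb,upv] add [tqo,renm,siuaj] -> 15 lines: dnv rzmv afbk ntq pjp sdmhl tqo renm siuaj ayih ewhpf pelxy bkjft ztl trp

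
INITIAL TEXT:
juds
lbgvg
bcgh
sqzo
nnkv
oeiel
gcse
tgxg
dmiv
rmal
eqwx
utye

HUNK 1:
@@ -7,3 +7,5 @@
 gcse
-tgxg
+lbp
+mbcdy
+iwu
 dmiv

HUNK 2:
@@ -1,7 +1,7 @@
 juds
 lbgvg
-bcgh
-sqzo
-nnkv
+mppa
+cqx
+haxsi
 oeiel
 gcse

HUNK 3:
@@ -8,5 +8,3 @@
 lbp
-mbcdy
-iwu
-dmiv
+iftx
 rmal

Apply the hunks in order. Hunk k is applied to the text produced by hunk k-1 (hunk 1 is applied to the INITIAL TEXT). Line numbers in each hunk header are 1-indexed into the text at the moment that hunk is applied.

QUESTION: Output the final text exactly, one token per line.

Answer: juds
lbgvg
mppa
cqx
haxsi
oeiel
gcse
lbp
iftx
rmal
eqwx
utye

Derivation:
Hunk 1: at line 7 remove [tgxg] add [lbp,mbcdy,iwu] -> 14 lines: juds lbgvg bcgh sqzo nnkv oeiel gcse lbp mbcdy iwu dmiv rmal eqwx utye
Hunk 2: at line 1 remove [bcgh,sqzo,nnkv] add [mppa,cqx,haxsi] -> 14 lines: juds lbgvg mppa cqx haxsi oeiel gcse lbp mbcdy iwu dmiv rmal eqwx utye
Hunk 3: at line 8 remove [mbcdy,iwu,dmiv] add [iftx] -> 12 lines: juds lbgvg mppa cqx haxsi oeiel gcse lbp iftx rmal eqwx utye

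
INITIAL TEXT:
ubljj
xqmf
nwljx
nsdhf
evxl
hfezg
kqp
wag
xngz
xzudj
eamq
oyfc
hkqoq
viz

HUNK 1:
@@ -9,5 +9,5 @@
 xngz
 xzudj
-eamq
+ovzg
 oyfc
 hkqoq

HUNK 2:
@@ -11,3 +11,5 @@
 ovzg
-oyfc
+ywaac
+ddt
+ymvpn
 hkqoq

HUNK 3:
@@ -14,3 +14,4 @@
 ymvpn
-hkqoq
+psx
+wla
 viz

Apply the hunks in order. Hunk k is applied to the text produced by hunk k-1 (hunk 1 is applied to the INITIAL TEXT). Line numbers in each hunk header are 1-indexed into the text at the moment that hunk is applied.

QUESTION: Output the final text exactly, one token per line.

Answer: ubljj
xqmf
nwljx
nsdhf
evxl
hfezg
kqp
wag
xngz
xzudj
ovzg
ywaac
ddt
ymvpn
psx
wla
viz

Derivation:
Hunk 1: at line 9 remove [eamq] add [ovzg] -> 14 lines: ubljj xqmf nwljx nsdhf evxl hfezg kqp wag xngz xzudj ovzg oyfc hkqoq viz
Hunk 2: at line 11 remove [oyfc] add [ywaac,ddt,ymvpn] -> 16 lines: ubljj xqmf nwljx nsdhf evxl hfezg kqp wag xngz xzudj ovzg ywaac ddt ymvpn hkqoq viz
Hunk 3: at line 14 remove [hkqoq] add [psx,wla] -> 17 lines: ubljj xqmf nwljx nsdhf evxl hfezg kqp wag xngz xzudj ovzg ywaac ddt ymvpn psx wla viz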